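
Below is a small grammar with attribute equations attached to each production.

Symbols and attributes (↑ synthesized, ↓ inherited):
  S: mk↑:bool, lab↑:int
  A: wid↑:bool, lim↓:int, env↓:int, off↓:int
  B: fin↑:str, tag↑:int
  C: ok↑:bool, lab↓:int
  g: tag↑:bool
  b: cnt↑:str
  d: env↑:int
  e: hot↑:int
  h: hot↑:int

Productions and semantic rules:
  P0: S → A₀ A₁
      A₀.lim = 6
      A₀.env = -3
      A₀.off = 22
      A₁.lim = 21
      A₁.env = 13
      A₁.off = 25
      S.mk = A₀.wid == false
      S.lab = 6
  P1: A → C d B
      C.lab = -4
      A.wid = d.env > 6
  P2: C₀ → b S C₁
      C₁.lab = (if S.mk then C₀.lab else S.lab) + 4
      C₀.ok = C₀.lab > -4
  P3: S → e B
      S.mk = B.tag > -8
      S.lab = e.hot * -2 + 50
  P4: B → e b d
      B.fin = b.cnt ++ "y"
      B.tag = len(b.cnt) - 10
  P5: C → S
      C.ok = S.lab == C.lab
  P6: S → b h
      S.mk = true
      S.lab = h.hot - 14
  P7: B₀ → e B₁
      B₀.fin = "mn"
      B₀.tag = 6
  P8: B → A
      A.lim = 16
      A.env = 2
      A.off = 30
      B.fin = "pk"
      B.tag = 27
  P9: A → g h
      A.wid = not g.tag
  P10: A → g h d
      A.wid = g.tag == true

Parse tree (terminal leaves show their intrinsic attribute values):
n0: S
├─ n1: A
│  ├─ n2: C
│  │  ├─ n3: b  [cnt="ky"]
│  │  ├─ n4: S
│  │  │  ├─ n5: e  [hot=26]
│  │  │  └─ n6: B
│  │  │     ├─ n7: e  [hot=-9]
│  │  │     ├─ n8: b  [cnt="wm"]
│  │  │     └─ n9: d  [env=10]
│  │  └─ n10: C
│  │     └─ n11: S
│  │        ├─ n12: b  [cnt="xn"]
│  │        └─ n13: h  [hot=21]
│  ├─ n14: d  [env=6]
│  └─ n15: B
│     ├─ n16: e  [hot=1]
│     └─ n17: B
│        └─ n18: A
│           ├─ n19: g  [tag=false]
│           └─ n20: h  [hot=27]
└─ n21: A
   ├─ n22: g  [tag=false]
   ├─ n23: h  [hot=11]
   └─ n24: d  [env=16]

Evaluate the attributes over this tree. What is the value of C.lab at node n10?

2

1. n1.lim = 6  [6]
2. n1.env = -3  [-3]
3. n1.off = 22  [22]
4. n2.lab = -4  [-4]
5. n3.cnt = "ky"  [terminal]
6. n5.hot = 26  [terminal]
7. n7.hot = -9  [terminal]
8. n8.cnt = "wm"  [terminal]
9. n9.env = 10  [terminal]
10. n6.fin = "wmy"  [b.cnt ++ "y"]
11. n6.tag = -8  [len(b.cnt) - 10]
12. n4.mk = false  [B.tag > -8]
13. n4.lab = -2  [e.hot * -2 + 50]
14. n10.lab = 2  [(if S.mk then C₀.lab else S.lab) + 4]
15. n12.cnt = "xn"  [terminal]
16. n13.hot = 21  [terminal]
17. n11.mk = true  [true]
18. n11.lab = 7  [h.hot - 14]
19. n10.ok = false  [S.lab == C.lab]
20. n2.ok = false  [C₀.lab > -4]
21. n14.env = 6  [terminal]
22. n16.hot = 1  [terminal]
23. n18.lim = 16  [16]
24. n18.env = 2  [2]
25. n18.off = 30  [30]
26. n19.tag = false  [terminal]
27. n20.hot = 27  [terminal]
28. n18.wid = true  [not g.tag]
29. n17.fin = "pk"  ["pk"]
30. n17.tag = 27  [27]
31. n15.fin = "mn"  ["mn"]
32. n15.tag = 6  [6]
33. n1.wid = false  [d.env > 6]
34. n21.lim = 21  [21]
35. n21.env = 13  [13]
36. n21.off = 25  [25]
37. n22.tag = false  [terminal]
38. n23.hot = 11  [terminal]
39. n24.env = 16  [terminal]
40. n21.wid = false  [g.tag == true]
41. n0.mk = true  [A₀.wid == false]
42. n0.lab = 6  [6]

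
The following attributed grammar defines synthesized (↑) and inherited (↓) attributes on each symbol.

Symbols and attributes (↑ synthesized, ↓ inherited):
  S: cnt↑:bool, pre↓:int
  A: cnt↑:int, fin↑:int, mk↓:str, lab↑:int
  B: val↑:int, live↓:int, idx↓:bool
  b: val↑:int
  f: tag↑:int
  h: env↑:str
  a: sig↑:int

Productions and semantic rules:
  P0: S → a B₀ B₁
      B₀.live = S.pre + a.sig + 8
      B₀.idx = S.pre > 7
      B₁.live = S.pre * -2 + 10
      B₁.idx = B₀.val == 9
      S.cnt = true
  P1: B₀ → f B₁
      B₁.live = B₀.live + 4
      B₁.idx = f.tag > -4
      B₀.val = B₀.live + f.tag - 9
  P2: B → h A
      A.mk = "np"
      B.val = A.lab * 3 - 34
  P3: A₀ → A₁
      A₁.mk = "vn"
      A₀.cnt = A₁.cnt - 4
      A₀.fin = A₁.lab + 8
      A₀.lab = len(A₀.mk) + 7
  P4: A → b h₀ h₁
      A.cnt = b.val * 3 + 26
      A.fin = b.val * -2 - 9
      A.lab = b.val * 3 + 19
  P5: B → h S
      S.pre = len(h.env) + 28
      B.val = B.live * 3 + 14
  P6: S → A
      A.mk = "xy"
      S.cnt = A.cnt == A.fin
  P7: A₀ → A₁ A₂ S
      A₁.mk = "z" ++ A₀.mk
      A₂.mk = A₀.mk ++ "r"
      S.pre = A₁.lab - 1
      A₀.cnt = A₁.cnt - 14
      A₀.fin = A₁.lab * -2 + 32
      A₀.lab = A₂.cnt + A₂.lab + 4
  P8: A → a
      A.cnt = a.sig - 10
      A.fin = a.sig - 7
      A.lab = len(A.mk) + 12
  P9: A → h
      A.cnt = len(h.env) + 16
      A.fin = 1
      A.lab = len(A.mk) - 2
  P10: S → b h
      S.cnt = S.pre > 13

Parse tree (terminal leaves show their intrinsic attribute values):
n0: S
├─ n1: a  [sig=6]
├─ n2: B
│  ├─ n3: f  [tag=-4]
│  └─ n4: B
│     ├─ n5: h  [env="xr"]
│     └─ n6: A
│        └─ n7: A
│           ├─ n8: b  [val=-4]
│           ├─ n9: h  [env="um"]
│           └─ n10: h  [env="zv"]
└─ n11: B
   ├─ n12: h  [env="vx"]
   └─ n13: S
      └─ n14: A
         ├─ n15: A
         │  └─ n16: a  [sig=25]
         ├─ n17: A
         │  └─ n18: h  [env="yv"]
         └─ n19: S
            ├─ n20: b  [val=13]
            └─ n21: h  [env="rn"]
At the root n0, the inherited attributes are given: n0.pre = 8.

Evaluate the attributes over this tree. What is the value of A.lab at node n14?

23

1. n0.pre = 8  [given at root]
2. n1.sig = 6  [terminal]
3. n2.live = 22  [S.pre + a.sig + 8]
4. n2.idx = true  [S.pre > 7]
5. n3.tag = -4  [terminal]
6. n4.live = 26  [B₀.live + 4]
7. n4.idx = false  [f.tag > -4]
8. n5.env = "xr"  [terminal]
9. n6.mk = "np"  ["np"]
10. n7.mk = "vn"  ["vn"]
11. n8.val = -4  [terminal]
12. n9.env = "um"  [terminal]
13. n10.env = "zv"  [terminal]
14. n7.cnt = 14  [b.val * 3 + 26]
15. n7.fin = -1  [b.val * -2 - 9]
16. n7.lab = 7  [b.val * 3 + 19]
17. n6.cnt = 10  [A₁.cnt - 4]
18. n6.fin = 15  [A₁.lab + 8]
19. n6.lab = 9  [len(A₀.mk) + 7]
20. n4.val = -7  [A.lab * 3 - 34]
21. n2.val = 9  [B₀.live + f.tag - 9]
22. n11.live = -6  [S.pre * -2 + 10]
23. n11.idx = true  [B₀.val == 9]
24. n12.env = "vx"  [terminal]
25. n13.pre = 30  [len(h.env) + 28]
26. n14.mk = "xy"  ["xy"]
27. n15.mk = "zxy"  ["z" ++ A₀.mk]
28. n16.sig = 25  [terminal]
29. n15.cnt = 15  [a.sig - 10]
30. n15.fin = 18  [a.sig - 7]
31. n15.lab = 15  [len(A.mk) + 12]
32. n17.mk = "xyr"  [A₀.mk ++ "r"]
33. n18.env = "yv"  [terminal]
34. n17.cnt = 18  [len(h.env) + 16]
35. n17.fin = 1  [1]
36. n17.lab = 1  [len(A.mk) - 2]
37. n19.pre = 14  [A₁.lab - 1]
38. n20.val = 13  [terminal]
39. n21.env = "rn"  [terminal]
40. n19.cnt = true  [S.pre > 13]
41. n14.cnt = 1  [A₁.cnt - 14]
42. n14.fin = 2  [A₁.lab * -2 + 32]
43. n14.lab = 23  [A₂.cnt + A₂.lab + 4]
44. n13.cnt = false  [A.cnt == A.fin]
45. n11.val = -4  [B.live * 3 + 14]
46. n0.cnt = true  [true]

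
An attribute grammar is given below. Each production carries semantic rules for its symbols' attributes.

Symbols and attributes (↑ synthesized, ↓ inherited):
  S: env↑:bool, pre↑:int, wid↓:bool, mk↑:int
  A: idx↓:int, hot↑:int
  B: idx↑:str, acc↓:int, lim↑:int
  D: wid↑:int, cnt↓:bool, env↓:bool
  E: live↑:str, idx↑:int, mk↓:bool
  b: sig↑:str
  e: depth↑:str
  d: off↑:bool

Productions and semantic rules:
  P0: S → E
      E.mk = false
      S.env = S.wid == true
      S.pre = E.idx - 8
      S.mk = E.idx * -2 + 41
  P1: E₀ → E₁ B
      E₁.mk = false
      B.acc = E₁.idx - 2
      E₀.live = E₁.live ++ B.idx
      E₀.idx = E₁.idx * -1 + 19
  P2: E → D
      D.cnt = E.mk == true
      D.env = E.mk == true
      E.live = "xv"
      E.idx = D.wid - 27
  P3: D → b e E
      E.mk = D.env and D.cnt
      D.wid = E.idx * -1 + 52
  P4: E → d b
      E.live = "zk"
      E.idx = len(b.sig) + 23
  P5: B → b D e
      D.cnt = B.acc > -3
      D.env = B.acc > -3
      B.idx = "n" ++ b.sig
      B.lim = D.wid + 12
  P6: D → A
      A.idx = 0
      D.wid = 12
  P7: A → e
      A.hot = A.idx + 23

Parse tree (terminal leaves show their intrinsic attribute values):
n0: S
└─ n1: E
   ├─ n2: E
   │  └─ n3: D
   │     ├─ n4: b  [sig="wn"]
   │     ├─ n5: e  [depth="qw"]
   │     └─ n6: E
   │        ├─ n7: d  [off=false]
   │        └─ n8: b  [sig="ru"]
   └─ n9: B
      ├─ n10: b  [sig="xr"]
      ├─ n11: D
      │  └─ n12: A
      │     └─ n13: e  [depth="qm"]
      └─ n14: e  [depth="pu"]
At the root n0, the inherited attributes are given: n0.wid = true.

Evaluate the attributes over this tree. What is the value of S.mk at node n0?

3

1. n0.wid = true  [given at root]
2. n1.mk = false  [false]
3. n2.mk = false  [false]
4. n3.cnt = false  [E.mk == true]
5. n3.env = false  [E.mk == true]
6. n4.sig = "wn"  [terminal]
7. n5.depth = "qw"  [terminal]
8. n6.mk = false  [D.env and D.cnt]
9. n7.off = false  [terminal]
10. n8.sig = "ru"  [terminal]
11. n6.live = "zk"  ["zk"]
12. n6.idx = 25  [len(b.sig) + 23]
13. n3.wid = 27  [E.idx * -1 + 52]
14. n2.live = "xv"  ["xv"]
15. n2.idx = 0  [D.wid - 27]
16. n9.acc = -2  [E₁.idx - 2]
17. n10.sig = "xr"  [terminal]
18. n11.cnt = true  [B.acc > -3]
19. n11.env = true  [B.acc > -3]
20. n12.idx = 0  [0]
21. n13.depth = "qm"  [terminal]
22. n12.hot = 23  [A.idx + 23]
23. n11.wid = 12  [12]
24. n14.depth = "pu"  [terminal]
25. n9.idx = "nxr"  ["n" ++ b.sig]
26. n9.lim = 24  [D.wid + 12]
27. n1.live = "xvnxr"  [E₁.live ++ B.idx]
28. n1.idx = 19  [E₁.idx * -1 + 19]
29. n0.env = true  [S.wid == true]
30. n0.pre = 11  [E.idx - 8]
31. n0.mk = 3  [E.idx * -2 + 41]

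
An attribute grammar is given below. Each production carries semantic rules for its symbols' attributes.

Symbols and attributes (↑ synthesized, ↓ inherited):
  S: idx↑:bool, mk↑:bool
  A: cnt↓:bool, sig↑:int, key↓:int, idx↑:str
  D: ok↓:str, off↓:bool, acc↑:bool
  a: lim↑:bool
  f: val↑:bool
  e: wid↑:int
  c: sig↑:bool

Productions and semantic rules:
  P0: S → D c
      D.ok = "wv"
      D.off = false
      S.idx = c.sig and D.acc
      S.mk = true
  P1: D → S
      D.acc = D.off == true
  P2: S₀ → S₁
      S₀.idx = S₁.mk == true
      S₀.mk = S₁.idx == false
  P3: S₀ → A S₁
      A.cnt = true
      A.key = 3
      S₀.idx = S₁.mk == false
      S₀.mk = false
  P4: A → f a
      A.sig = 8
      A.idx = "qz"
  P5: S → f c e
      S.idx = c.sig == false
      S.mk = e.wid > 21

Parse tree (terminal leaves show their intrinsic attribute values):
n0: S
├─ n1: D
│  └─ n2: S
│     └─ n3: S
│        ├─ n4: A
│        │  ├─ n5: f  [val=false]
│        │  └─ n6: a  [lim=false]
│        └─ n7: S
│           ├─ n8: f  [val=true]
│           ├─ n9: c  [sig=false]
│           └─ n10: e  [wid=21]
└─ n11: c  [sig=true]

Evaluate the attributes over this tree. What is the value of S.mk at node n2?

1. n1.ok = "wv"  ["wv"]
2. n1.off = false  [false]
3. n4.cnt = true  [true]
4. n4.key = 3  [3]
5. n5.val = false  [terminal]
6. n6.lim = false  [terminal]
7. n4.sig = 8  [8]
8. n4.idx = "qz"  ["qz"]
9. n8.val = true  [terminal]
10. n9.sig = false  [terminal]
11. n10.wid = 21  [terminal]
12. n7.idx = true  [c.sig == false]
13. n7.mk = false  [e.wid > 21]
14. n3.idx = true  [S₁.mk == false]
15. n3.mk = false  [false]
16. n2.idx = false  [S₁.mk == true]
17. n2.mk = false  [S₁.idx == false]
18. n1.acc = false  [D.off == true]
19. n11.sig = true  [terminal]
20. n0.idx = false  [c.sig and D.acc]
21. n0.mk = true  [true]

false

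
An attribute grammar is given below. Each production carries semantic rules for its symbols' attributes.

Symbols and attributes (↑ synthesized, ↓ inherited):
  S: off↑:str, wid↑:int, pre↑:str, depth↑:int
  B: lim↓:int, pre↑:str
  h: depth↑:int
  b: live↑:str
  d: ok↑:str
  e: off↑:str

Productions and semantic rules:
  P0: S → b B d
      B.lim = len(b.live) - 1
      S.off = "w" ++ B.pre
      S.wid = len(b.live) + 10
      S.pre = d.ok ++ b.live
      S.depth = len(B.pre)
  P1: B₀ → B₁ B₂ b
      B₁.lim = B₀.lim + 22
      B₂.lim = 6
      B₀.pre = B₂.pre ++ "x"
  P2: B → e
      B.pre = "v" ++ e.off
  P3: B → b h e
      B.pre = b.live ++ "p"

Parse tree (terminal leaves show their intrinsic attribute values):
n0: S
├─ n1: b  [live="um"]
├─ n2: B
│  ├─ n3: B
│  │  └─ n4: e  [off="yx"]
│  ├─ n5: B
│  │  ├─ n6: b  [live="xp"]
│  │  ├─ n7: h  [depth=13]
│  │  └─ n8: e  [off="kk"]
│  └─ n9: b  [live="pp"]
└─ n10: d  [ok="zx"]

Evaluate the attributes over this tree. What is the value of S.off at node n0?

"wxppx"

1. n1.live = "um"  [terminal]
2. n2.lim = 1  [len(b.live) - 1]
3. n3.lim = 23  [B₀.lim + 22]
4. n4.off = "yx"  [terminal]
5. n3.pre = "vyx"  ["v" ++ e.off]
6. n5.lim = 6  [6]
7. n6.live = "xp"  [terminal]
8. n7.depth = 13  [terminal]
9. n8.off = "kk"  [terminal]
10. n5.pre = "xpp"  [b.live ++ "p"]
11. n9.live = "pp"  [terminal]
12. n2.pre = "xppx"  [B₂.pre ++ "x"]
13. n10.ok = "zx"  [terminal]
14. n0.off = "wxppx"  ["w" ++ B.pre]
15. n0.wid = 12  [len(b.live) + 10]
16. n0.pre = "zxum"  [d.ok ++ b.live]
17. n0.depth = 4  [len(B.pre)]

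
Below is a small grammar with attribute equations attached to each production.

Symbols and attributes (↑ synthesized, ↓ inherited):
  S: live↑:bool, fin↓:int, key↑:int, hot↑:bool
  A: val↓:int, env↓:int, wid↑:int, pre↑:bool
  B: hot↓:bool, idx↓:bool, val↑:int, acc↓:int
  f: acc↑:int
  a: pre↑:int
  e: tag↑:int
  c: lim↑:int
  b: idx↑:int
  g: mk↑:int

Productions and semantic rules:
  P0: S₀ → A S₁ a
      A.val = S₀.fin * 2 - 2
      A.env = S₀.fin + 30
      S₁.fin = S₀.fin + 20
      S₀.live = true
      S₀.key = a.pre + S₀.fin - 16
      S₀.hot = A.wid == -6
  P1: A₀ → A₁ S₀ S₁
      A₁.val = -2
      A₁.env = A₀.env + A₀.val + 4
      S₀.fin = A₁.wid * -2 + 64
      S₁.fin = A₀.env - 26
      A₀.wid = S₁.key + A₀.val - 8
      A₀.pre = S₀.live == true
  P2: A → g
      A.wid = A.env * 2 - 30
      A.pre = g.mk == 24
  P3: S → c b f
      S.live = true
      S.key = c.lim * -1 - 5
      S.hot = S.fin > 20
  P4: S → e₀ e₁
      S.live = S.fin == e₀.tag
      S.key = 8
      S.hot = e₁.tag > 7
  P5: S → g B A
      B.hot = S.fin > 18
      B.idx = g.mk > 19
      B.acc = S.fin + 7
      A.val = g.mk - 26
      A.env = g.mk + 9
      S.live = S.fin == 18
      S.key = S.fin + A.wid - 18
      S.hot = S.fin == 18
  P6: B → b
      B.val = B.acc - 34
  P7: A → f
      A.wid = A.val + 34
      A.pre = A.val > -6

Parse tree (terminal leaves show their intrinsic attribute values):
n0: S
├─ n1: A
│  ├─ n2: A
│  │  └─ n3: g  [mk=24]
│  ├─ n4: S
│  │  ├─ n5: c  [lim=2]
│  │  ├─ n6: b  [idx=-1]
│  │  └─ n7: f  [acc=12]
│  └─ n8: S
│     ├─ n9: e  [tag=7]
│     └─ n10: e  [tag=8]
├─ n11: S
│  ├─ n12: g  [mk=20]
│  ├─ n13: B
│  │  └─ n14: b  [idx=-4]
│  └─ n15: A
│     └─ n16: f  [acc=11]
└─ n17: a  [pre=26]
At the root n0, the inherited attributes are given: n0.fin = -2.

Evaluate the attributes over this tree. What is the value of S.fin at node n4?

20

1. n0.fin = -2  [given at root]
2. n1.val = -6  [S₀.fin * 2 - 2]
3. n1.env = 28  [S₀.fin + 30]
4. n2.val = -2  [-2]
5. n2.env = 26  [A₀.env + A₀.val + 4]
6. n3.mk = 24  [terminal]
7. n2.wid = 22  [A.env * 2 - 30]
8. n2.pre = true  [g.mk == 24]
9. n4.fin = 20  [A₁.wid * -2 + 64]
10. n5.lim = 2  [terminal]
11. n6.idx = -1  [terminal]
12. n7.acc = 12  [terminal]
13. n4.live = true  [true]
14. n4.key = -7  [c.lim * -1 - 5]
15. n4.hot = false  [S.fin > 20]
16. n8.fin = 2  [A₀.env - 26]
17. n9.tag = 7  [terminal]
18. n10.tag = 8  [terminal]
19. n8.live = false  [S.fin == e₀.tag]
20. n8.key = 8  [8]
21. n8.hot = true  [e₁.tag > 7]
22. n1.wid = -6  [S₁.key + A₀.val - 8]
23. n1.pre = true  [S₀.live == true]
24. n11.fin = 18  [S₀.fin + 20]
25. n12.mk = 20  [terminal]
26. n13.hot = false  [S.fin > 18]
27. n13.idx = true  [g.mk > 19]
28. n13.acc = 25  [S.fin + 7]
29. n14.idx = -4  [terminal]
30. n13.val = -9  [B.acc - 34]
31. n15.val = -6  [g.mk - 26]
32. n15.env = 29  [g.mk + 9]
33. n16.acc = 11  [terminal]
34. n15.wid = 28  [A.val + 34]
35. n15.pre = false  [A.val > -6]
36. n11.live = true  [S.fin == 18]
37. n11.key = 28  [S.fin + A.wid - 18]
38. n11.hot = true  [S.fin == 18]
39. n17.pre = 26  [terminal]
40. n0.live = true  [true]
41. n0.key = 8  [a.pre + S₀.fin - 16]
42. n0.hot = true  [A.wid == -6]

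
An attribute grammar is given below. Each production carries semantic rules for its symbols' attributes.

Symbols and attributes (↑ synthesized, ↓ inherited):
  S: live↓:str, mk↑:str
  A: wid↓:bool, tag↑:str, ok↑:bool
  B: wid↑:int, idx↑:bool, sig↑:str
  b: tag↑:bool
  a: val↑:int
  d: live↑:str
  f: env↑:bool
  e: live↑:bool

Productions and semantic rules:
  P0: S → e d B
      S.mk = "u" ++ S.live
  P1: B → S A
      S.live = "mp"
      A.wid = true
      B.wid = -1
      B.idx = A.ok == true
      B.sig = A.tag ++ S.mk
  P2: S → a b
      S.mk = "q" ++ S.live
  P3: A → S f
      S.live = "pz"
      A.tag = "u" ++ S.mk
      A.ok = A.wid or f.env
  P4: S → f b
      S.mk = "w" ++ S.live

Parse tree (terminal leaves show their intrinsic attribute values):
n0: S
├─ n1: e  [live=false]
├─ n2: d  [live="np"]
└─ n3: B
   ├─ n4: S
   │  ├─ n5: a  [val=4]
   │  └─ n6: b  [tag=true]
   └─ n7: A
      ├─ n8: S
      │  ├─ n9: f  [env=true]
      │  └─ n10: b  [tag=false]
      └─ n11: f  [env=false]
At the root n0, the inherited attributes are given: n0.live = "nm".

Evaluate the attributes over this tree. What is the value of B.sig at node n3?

"uwpzqmp"

1. n0.live = "nm"  [given at root]
2. n1.live = false  [terminal]
3. n2.live = "np"  [terminal]
4. n4.live = "mp"  ["mp"]
5. n5.val = 4  [terminal]
6. n6.tag = true  [terminal]
7. n4.mk = "qmp"  ["q" ++ S.live]
8. n7.wid = true  [true]
9. n8.live = "pz"  ["pz"]
10. n9.env = true  [terminal]
11. n10.tag = false  [terminal]
12. n8.mk = "wpz"  ["w" ++ S.live]
13. n11.env = false  [terminal]
14. n7.tag = "uwpz"  ["u" ++ S.mk]
15. n7.ok = true  [A.wid or f.env]
16. n3.wid = -1  [-1]
17. n3.idx = true  [A.ok == true]
18. n3.sig = "uwpzqmp"  [A.tag ++ S.mk]
19. n0.mk = "unm"  ["u" ++ S.live]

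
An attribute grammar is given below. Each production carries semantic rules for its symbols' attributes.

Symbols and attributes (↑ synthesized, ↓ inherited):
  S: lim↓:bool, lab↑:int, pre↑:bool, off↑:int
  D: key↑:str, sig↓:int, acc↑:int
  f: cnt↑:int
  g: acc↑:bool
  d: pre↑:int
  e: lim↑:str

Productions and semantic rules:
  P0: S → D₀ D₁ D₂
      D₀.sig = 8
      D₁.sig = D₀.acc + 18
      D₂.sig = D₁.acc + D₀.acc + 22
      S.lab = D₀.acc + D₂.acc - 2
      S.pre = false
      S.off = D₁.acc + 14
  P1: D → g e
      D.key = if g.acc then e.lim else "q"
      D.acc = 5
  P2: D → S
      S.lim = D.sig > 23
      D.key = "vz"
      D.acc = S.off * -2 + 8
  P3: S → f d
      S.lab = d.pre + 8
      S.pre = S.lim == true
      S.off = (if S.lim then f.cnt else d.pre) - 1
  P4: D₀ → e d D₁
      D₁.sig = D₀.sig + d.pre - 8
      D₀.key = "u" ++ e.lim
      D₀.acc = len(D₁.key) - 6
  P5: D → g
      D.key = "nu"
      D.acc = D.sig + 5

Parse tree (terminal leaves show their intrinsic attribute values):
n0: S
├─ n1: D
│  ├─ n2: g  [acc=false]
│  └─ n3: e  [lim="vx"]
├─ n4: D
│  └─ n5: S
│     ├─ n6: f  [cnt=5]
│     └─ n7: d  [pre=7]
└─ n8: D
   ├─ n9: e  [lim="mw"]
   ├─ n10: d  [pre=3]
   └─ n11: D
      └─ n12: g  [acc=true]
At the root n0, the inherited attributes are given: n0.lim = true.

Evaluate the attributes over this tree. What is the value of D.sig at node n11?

18

1. n0.lim = true  [given at root]
2. n1.sig = 8  [8]
3. n2.acc = false  [terminal]
4. n3.lim = "vx"  [terminal]
5. n1.key = "q"  [if g.acc then e.lim else "q"]
6. n1.acc = 5  [5]
7. n4.sig = 23  [D₀.acc + 18]
8. n5.lim = false  [D.sig > 23]
9. n6.cnt = 5  [terminal]
10. n7.pre = 7  [terminal]
11. n5.lab = 15  [d.pre + 8]
12. n5.pre = false  [S.lim == true]
13. n5.off = 6  [(if S.lim then f.cnt else d.pre) - 1]
14. n4.key = "vz"  ["vz"]
15. n4.acc = -4  [S.off * -2 + 8]
16. n8.sig = 23  [D₁.acc + D₀.acc + 22]
17. n9.lim = "mw"  [terminal]
18. n10.pre = 3  [terminal]
19. n11.sig = 18  [D₀.sig + d.pre - 8]
20. n12.acc = true  [terminal]
21. n11.key = "nu"  ["nu"]
22. n11.acc = 23  [D.sig + 5]
23. n8.key = "umw"  ["u" ++ e.lim]
24. n8.acc = -4  [len(D₁.key) - 6]
25. n0.lab = -1  [D₀.acc + D₂.acc - 2]
26. n0.pre = false  [false]
27. n0.off = 10  [D₁.acc + 14]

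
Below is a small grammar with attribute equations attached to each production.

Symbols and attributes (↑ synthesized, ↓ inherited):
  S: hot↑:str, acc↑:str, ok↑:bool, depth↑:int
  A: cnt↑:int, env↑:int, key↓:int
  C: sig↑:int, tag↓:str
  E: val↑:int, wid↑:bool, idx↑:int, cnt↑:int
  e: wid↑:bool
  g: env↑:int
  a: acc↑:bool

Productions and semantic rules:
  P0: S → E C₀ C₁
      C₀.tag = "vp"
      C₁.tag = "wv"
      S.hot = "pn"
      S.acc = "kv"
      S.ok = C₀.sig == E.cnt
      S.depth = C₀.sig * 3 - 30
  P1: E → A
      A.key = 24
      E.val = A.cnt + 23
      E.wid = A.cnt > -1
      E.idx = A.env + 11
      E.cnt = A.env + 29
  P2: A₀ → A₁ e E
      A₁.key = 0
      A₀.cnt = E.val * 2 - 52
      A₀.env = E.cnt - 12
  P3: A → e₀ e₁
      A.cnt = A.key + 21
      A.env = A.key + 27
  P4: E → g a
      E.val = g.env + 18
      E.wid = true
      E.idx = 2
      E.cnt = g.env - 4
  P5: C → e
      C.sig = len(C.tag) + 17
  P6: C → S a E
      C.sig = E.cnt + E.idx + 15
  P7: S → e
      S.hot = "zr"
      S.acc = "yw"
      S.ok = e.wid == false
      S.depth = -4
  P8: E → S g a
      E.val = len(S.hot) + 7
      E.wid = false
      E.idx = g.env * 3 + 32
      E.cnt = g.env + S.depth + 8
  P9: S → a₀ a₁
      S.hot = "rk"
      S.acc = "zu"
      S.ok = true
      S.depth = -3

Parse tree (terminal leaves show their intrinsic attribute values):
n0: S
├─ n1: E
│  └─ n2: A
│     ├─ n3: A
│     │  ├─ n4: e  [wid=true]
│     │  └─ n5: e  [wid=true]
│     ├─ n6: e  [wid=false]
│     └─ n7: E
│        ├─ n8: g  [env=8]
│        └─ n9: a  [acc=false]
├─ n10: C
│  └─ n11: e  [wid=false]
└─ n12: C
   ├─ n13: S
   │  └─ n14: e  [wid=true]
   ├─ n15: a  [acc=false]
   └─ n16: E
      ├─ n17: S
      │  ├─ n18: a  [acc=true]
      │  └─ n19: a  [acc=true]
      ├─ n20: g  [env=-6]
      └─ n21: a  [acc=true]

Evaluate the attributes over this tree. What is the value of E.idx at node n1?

3

1. n2.key = 24  [24]
2. n3.key = 0  [0]
3. n4.wid = true  [terminal]
4. n5.wid = true  [terminal]
5. n3.cnt = 21  [A.key + 21]
6. n3.env = 27  [A.key + 27]
7. n6.wid = false  [terminal]
8. n8.env = 8  [terminal]
9. n9.acc = false  [terminal]
10. n7.val = 26  [g.env + 18]
11. n7.wid = true  [true]
12. n7.idx = 2  [2]
13. n7.cnt = 4  [g.env - 4]
14. n2.cnt = 0  [E.val * 2 - 52]
15. n2.env = -8  [E.cnt - 12]
16. n1.val = 23  [A.cnt + 23]
17. n1.wid = true  [A.cnt > -1]
18. n1.idx = 3  [A.env + 11]
19. n1.cnt = 21  [A.env + 29]
20. n10.tag = "vp"  ["vp"]
21. n11.wid = false  [terminal]
22. n10.sig = 19  [len(C.tag) + 17]
23. n12.tag = "wv"  ["wv"]
24. n14.wid = true  [terminal]
25. n13.hot = "zr"  ["zr"]
26. n13.acc = "yw"  ["yw"]
27. n13.ok = false  [e.wid == false]
28. n13.depth = -4  [-4]
29. n15.acc = false  [terminal]
30. n18.acc = true  [terminal]
31. n19.acc = true  [terminal]
32. n17.hot = "rk"  ["rk"]
33. n17.acc = "zu"  ["zu"]
34. n17.ok = true  [true]
35. n17.depth = -3  [-3]
36. n20.env = -6  [terminal]
37. n21.acc = true  [terminal]
38. n16.val = 9  [len(S.hot) + 7]
39. n16.wid = false  [false]
40. n16.idx = 14  [g.env * 3 + 32]
41. n16.cnt = -1  [g.env + S.depth + 8]
42. n12.sig = 28  [E.cnt + E.idx + 15]
43. n0.hot = "pn"  ["pn"]
44. n0.acc = "kv"  ["kv"]
45. n0.ok = false  [C₀.sig == E.cnt]
46. n0.depth = 27  [C₀.sig * 3 - 30]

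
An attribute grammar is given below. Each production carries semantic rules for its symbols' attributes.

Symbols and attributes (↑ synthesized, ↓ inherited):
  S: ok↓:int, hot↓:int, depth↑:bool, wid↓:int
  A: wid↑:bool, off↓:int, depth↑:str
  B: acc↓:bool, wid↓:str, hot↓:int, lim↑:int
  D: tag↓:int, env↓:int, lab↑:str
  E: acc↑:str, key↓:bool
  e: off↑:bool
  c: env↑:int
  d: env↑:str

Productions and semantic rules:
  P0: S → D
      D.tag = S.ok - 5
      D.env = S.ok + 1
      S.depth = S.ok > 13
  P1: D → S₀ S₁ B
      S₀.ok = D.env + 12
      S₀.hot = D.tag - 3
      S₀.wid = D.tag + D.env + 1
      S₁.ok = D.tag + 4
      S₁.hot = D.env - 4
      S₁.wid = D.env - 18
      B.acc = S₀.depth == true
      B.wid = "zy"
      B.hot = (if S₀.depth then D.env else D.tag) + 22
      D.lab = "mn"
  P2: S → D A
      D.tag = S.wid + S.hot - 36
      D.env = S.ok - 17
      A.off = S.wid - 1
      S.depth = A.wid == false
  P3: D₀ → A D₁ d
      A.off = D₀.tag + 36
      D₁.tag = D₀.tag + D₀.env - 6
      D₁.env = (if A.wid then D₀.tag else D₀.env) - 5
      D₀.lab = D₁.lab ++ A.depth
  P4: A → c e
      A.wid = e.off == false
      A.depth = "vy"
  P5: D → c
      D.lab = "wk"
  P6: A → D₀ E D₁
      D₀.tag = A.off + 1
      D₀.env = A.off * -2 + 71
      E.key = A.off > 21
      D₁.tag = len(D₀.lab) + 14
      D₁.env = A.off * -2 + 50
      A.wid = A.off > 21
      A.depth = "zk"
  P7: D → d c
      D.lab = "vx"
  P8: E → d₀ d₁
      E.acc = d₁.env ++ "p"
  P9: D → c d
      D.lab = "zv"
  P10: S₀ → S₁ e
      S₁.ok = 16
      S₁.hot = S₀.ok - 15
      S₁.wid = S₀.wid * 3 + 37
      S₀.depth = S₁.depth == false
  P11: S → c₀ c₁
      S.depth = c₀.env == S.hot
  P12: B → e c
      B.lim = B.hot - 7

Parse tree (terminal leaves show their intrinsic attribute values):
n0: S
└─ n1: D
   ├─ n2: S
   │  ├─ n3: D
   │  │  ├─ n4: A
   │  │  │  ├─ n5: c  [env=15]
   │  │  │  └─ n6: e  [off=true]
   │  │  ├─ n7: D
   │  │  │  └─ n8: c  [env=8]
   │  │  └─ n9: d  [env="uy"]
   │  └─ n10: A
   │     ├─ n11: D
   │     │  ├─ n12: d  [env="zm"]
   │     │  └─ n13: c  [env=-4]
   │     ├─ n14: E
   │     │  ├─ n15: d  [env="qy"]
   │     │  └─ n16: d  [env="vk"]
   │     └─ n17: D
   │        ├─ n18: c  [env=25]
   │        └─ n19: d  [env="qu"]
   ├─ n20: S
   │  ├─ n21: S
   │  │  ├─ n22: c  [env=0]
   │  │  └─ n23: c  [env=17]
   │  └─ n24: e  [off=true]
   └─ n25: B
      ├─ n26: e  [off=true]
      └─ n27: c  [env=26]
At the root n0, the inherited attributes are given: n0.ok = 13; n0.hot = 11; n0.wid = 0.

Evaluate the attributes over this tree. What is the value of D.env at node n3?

9

1. n0.ok = 13  [given at root]
2. n0.hot = 11  [given at root]
3. n0.wid = 0  [given at root]
4. n1.tag = 8  [S.ok - 5]
5. n1.env = 14  [S.ok + 1]
6. n2.ok = 26  [D.env + 12]
7. n2.hot = 5  [D.tag - 3]
8. n2.wid = 23  [D.tag + D.env + 1]
9. n3.tag = -8  [S.wid + S.hot - 36]
10. n3.env = 9  [S.ok - 17]
11. n4.off = 28  [D₀.tag + 36]
12. n5.env = 15  [terminal]
13. n6.off = true  [terminal]
14. n4.wid = false  [e.off == false]
15. n4.depth = "vy"  ["vy"]
16. n7.tag = -5  [D₀.tag + D₀.env - 6]
17. n7.env = 4  [(if A.wid then D₀.tag else D₀.env) - 5]
18. n8.env = 8  [terminal]
19. n7.lab = "wk"  ["wk"]
20. n9.env = "uy"  [terminal]
21. n3.lab = "wkvy"  [D₁.lab ++ A.depth]
22. n10.off = 22  [S.wid - 1]
23. n11.tag = 23  [A.off + 1]
24. n11.env = 27  [A.off * -2 + 71]
25. n12.env = "zm"  [terminal]
26. n13.env = -4  [terminal]
27. n11.lab = "vx"  ["vx"]
28. n14.key = true  [A.off > 21]
29. n15.env = "qy"  [terminal]
30. n16.env = "vk"  [terminal]
31. n14.acc = "vkp"  [d₁.env ++ "p"]
32. n17.tag = 16  [len(D₀.lab) + 14]
33. n17.env = 6  [A.off * -2 + 50]
34. n18.env = 25  [terminal]
35. n19.env = "qu"  [terminal]
36. n17.lab = "zv"  ["zv"]
37. n10.wid = true  [A.off > 21]
38. n10.depth = "zk"  ["zk"]
39. n2.depth = false  [A.wid == false]
40. n20.ok = 12  [D.tag + 4]
41. n20.hot = 10  [D.env - 4]
42. n20.wid = -4  [D.env - 18]
43. n21.ok = 16  [16]
44. n21.hot = -3  [S₀.ok - 15]
45. n21.wid = 25  [S₀.wid * 3 + 37]
46. n22.env = 0  [terminal]
47. n23.env = 17  [terminal]
48. n21.depth = false  [c₀.env == S.hot]
49. n24.off = true  [terminal]
50. n20.depth = true  [S₁.depth == false]
51. n25.acc = false  [S₀.depth == true]
52. n25.wid = "zy"  ["zy"]
53. n25.hot = 30  [(if S₀.depth then D.env else D.tag) + 22]
54. n26.off = true  [terminal]
55. n27.env = 26  [terminal]
56. n25.lim = 23  [B.hot - 7]
57. n1.lab = "mn"  ["mn"]
58. n0.depth = false  [S.ok > 13]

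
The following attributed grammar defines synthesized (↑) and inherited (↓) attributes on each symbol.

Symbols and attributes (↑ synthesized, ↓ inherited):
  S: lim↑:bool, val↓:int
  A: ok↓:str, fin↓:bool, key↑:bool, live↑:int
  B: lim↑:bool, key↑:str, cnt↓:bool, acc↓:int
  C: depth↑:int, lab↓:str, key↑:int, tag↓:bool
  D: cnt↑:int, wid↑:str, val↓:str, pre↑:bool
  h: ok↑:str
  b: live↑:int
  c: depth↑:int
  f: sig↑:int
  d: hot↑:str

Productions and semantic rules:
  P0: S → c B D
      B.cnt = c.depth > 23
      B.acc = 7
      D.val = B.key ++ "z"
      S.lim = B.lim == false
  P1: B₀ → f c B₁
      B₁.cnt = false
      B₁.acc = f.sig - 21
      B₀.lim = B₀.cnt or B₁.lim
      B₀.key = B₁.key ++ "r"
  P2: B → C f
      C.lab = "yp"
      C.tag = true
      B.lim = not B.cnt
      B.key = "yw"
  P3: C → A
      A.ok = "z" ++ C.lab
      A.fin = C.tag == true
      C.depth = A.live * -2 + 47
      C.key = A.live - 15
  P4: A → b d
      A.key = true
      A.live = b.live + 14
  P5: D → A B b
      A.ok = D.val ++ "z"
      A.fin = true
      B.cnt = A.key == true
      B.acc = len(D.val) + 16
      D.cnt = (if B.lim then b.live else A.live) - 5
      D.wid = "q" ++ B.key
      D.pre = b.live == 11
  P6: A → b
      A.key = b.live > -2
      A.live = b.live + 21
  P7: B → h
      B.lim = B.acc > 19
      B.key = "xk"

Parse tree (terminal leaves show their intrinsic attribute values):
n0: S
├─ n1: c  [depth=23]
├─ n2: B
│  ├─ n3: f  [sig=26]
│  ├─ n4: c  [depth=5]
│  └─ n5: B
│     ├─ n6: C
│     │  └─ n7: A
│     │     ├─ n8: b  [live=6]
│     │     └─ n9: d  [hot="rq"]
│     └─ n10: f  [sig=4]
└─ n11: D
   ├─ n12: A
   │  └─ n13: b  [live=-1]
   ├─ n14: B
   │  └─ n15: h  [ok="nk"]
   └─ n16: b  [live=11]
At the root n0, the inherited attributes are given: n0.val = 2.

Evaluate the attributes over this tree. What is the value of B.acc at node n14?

20

1. n0.val = 2  [given at root]
2. n1.depth = 23  [terminal]
3. n2.cnt = false  [c.depth > 23]
4. n2.acc = 7  [7]
5. n3.sig = 26  [terminal]
6. n4.depth = 5  [terminal]
7. n5.cnt = false  [false]
8. n5.acc = 5  [f.sig - 21]
9. n6.lab = "yp"  ["yp"]
10. n6.tag = true  [true]
11. n7.ok = "zyp"  ["z" ++ C.lab]
12. n7.fin = true  [C.tag == true]
13. n8.live = 6  [terminal]
14. n9.hot = "rq"  [terminal]
15. n7.key = true  [true]
16. n7.live = 20  [b.live + 14]
17. n6.depth = 7  [A.live * -2 + 47]
18. n6.key = 5  [A.live - 15]
19. n10.sig = 4  [terminal]
20. n5.lim = true  [not B.cnt]
21. n5.key = "yw"  ["yw"]
22. n2.lim = true  [B₀.cnt or B₁.lim]
23. n2.key = "ywr"  [B₁.key ++ "r"]
24. n11.val = "ywrz"  [B.key ++ "z"]
25. n12.ok = "ywrzz"  [D.val ++ "z"]
26. n12.fin = true  [true]
27. n13.live = -1  [terminal]
28. n12.key = true  [b.live > -2]
29. n12.live = 20  [b.live + 21]
30. n14.cnt = true  [A.key == true]
31. n14.acc = 20  [len(D.val) + 16]
32. n15.ok = "nk"  [terminal]
33. n14.lim = true  [B.acc > 19]
34. n14.key = "xk"  ["xk"]
35. n16.live = 11  [terminal]
36. n11.cnt = 6  [(if B.lim then b.live else A.live) - 5]
37. n11.wid = "qxk"  ["q" ++ B.key]
38. n11.pre = true  [b.live == 11]
39. n0.lim = false  [B.lim == false]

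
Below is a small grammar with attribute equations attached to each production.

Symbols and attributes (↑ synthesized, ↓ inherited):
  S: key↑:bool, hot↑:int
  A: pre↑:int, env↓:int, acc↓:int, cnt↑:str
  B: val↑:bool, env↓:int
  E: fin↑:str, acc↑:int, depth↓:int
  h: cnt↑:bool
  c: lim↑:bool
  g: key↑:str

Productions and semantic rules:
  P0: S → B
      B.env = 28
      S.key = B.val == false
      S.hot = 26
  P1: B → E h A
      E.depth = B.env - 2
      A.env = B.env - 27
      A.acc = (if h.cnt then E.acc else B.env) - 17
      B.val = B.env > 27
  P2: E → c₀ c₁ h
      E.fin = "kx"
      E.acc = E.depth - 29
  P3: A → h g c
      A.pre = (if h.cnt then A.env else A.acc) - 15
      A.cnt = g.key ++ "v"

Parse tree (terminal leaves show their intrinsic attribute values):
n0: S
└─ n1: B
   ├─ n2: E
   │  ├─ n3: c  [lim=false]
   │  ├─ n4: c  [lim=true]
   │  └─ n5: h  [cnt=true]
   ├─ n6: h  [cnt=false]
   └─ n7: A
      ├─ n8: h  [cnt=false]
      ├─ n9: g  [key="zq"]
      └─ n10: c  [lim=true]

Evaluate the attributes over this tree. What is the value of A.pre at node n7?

1. n1.env = 28  [28]
2. n2.depth = 26  [B.env - 2]
3. n3.lim = false  [terminal]
4. n4.lim = true  [terminal]
5. n5.cnt = true  [terminal]
6. n2.fin = "kx"  ["kx"]
7. n2.acc = -3  [E.depth - 29]
8. n6.cnt = false  [terminal]
9. n7.env = 1  [B.env - 27]
10. n7.acc = 11  [(if h.cnt then E.acc else B.env) - 17]
11. n8.cnt = false  [terminal]
12. n9.key = "zq"  [terminal]
13. n10.lim = true  [terminal]
14. n7.pre = -4  [(if h.cnt then A.env else A.acc) - 15]
15. n7.cnt = "zqv"  [g.key ++ "v"]
16. n1.val = true  [B.env > 27]
17. n0.key = false  [B.val == false]
18. n0.hot = 26  [26]

-4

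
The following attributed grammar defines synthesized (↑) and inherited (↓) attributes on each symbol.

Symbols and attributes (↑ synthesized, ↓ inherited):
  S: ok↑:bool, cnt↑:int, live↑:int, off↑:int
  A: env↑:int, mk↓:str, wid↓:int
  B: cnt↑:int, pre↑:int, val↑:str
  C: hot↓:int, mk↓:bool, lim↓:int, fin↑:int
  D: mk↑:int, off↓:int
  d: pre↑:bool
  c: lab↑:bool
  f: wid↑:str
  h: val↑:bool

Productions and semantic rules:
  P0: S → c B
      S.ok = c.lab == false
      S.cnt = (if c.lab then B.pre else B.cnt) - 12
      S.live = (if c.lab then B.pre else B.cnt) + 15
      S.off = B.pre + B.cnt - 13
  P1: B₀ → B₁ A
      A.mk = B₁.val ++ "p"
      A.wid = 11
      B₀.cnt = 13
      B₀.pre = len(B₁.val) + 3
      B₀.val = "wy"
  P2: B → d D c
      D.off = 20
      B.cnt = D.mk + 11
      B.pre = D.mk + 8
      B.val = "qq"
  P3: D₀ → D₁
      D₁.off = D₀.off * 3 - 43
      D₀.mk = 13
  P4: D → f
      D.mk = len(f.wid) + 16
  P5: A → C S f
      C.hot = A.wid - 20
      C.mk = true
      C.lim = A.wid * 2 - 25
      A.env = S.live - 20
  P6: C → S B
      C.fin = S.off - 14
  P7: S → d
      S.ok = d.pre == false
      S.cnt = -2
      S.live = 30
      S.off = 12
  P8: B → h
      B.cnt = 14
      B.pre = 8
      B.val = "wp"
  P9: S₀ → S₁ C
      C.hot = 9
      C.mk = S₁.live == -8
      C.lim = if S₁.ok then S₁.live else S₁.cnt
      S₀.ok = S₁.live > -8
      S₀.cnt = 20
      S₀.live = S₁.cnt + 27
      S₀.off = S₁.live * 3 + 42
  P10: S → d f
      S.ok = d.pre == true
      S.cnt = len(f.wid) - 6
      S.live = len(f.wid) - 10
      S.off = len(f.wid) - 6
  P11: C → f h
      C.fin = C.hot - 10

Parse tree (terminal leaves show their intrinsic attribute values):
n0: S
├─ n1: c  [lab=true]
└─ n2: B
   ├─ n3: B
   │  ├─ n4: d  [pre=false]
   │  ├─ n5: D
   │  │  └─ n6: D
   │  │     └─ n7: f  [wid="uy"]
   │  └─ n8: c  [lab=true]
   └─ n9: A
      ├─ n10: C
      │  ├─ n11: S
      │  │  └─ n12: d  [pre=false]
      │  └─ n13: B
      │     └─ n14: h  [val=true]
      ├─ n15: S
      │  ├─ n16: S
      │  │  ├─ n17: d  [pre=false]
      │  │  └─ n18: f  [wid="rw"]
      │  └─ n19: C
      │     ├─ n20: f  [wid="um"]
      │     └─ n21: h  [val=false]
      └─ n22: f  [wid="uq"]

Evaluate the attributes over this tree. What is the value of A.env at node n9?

3

1. n1.lab = true  [terminal]
2. n4.pre = false  [terminal]
3. n5.off = 20  [20]
4. n6.off = 17  [D₀.off * 3 - 43]
5. n7.wid = "uy"  [terminal]
6. n6.mk = 18  [len(f.wid) + 16]
7. n5.mk = 13  [13]
8. n8.lab = true  [terminal]
9. n3.cnt = 24  [D.mk + 11]
10. n3.pre = 21  [D.mk + 8]
11. n3.val = "qq"  ["qq"]
12. n9.mk = "qqp"  [B₁.val ++ "p"]
13. n9.wid = 11  [11]
14. n10.hot = -9  [A.wid - 20]
15. n10.mk = true  [true]
16. n10.lim = -3  [A.wid * 2 - 25]
17. n12.pre = false  [terminal]
18. n11.ok = true  [d.pre == false]
19. n11.cnt = -2  [-2]
20. n11.live = 30  [30]
21. n11.off = 12  [12]
22. n14.val = true  [terminal]
23. n13.cnt = 14  [14]
24. n13.pre = 8  [8]
25. n13.val = "wp"  ["wp"]
26. n10.fin = -2  [S.off - 14]
27. n17.pre = false  [terminal]
28. n18.wid = "rw"  [terminal]
29. n16.ok = false  [d.pre == true]
30. n16.cnt = -4  [len(f.wid) - 6]
31. n16.live = -8  [len(f.wid) - 10]
32. n16.off = -4  [len(f.wid) - 6]
33. n19.hot = 9  [9]
34. n19.mk = true  [S₁.live == -8]
35. n19.lim = -4  [if S₁.ok then S₁.live else S₁.cnt]
36. n20.wid = "um"  [terminal]
37. n21.val = false  [terminal]
38. n19.fin = -1  [C.hot - 10]
39. n15.ok = false  [S₁.live > -8]
40. n15.cnt = 20  [20]
41. n15.live = 23  [S₁.cnt + 27]
42. n15.off = 18  [S₁.live * 3 + 42]
43. n22.wid = "uq"  [terminal]
44. n9.env = 3  [S.live - 20]
45. n2.cnt = 13  [13]
46. n2.pre = 5  [len(B₁.val) + 3]
47. n2.val = "wy"  ["wy"]
48. n0.ok = false  [c.lab == false]
49. n0.cnt = -7  [(if c.lab then B.pre else B.cnt) - 12]
50. n0.live = 20  [(if c.lab then B.pre else B.cnt) + 15]
51. n0.off = 5  [B.pre + B.cnt - 13]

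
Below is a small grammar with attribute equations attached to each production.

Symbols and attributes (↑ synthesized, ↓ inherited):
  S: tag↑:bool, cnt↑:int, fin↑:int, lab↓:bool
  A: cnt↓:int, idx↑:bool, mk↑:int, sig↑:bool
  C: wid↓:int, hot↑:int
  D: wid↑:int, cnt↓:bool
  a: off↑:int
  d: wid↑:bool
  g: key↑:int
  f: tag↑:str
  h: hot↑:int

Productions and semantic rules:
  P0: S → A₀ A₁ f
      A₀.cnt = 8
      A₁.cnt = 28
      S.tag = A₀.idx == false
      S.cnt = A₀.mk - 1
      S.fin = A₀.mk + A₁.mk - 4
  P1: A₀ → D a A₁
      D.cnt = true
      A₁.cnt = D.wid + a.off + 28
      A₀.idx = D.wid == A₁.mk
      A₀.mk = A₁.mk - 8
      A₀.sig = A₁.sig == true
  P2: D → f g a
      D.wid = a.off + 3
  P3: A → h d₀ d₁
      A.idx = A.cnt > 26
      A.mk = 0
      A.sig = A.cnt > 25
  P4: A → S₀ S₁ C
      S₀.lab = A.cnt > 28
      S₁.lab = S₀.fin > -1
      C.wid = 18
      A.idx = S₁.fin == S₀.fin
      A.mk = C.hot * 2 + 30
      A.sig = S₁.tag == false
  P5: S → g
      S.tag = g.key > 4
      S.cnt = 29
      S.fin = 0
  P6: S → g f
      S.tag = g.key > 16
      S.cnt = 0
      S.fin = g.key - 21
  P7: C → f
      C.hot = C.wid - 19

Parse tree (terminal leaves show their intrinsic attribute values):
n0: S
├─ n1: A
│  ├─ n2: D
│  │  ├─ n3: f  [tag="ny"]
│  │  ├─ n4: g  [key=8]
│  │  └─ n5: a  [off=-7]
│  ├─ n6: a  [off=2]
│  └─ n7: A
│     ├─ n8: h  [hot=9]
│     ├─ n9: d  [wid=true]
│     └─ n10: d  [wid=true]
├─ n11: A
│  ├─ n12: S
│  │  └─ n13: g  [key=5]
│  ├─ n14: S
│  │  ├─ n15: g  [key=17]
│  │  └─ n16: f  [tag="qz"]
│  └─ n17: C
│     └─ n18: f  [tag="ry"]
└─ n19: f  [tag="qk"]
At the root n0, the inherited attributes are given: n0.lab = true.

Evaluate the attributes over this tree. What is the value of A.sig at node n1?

1. n0.lab = true  [given at root]
2. n1.cnt = 8  [8]
3. n2.cnt = true  [true]
4. n3.tag = "ny"  [terminal]
5. n4.key = 8  [terminal]
6. n5.off = -7  [terminal]
7. n2.wid = -4  [a.off + 3]
8. n6.off = 2  [terminal]
9. n7.cnt = 26  [D.wid + a.off + 28]
10. n8.hot = 9  [terminal]
11. n9.wid = true  [terminal]
12. n10.wid = true  [terminal]
13. n7.idx = false  [A.cnt > 26]
14. n7.mk = 0  [0]
15. n7.sig = true  [A.cnt > 25]
16. n1.idx = false  [D.wid == A₁.mk]
17. n1.mk = -8  [A₁.mk - 8]
18. n1.sig = true  [A₁.sig == true]
19. n11.cnt = 28  [28]
20. n12.lab = false  [A.cnt > 28]
21. n13.key = 5  [terminal]
22. n12.tag = true  [g.key > 4]
23. n12.cnt = 29  [29]
24. n12.fin = 0  [0]
25. n14.lab = true  [S₀.fin > -1]
26. n15.key = 17  [terminal]
27. n16.tag = "qz"  [terminal]
28. n14.tag = true  [g.key > 16]
29. n14.cnt = 0  [0]
30. n14.fin = -4  [g.key - 21]
31. n17.wid = 18  [18]
32. n18.tag = "ry"  [terminal]
33. n17.hot = -1  [C.wid - 19]
34. n11.idx = false  [S₁.fin == S₀.fin]
35. n11.mk = 28  [C.hot * 2 + 30]
36. n11.sig = false  [S₁.tag == false]
37. n19.tag = "qk"  [terminal]
38. n0.tag = true  [A₀.idx == false]
39. n0.cnt = -9  [A₀.mk - 1]
40. n0.fin = 16  [A₀.mk + A₁.mk - 4]

true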